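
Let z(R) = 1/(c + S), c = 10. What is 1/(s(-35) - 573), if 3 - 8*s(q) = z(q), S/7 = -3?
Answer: -44/25195 ≈ -0.0017464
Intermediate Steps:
S = -21 (S = 7*(-3) = -21)
z(R) = -1/11 (z(R) = 1/(10 - 21) = 1/(-11) = -1/11)
s(q) = 17/44 (s(q) = 3/8 - ⅛*(-1/11) = 3/8 + 1/88 = 17/44)
1/(s(-35) - 573) = 1/(17/44 - 573) = 1/(-25195/44) = -44/25195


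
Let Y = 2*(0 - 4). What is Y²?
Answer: 64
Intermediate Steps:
Y = -8 (Y = 2*(-4) = -8)
Y² = (-8)² = 64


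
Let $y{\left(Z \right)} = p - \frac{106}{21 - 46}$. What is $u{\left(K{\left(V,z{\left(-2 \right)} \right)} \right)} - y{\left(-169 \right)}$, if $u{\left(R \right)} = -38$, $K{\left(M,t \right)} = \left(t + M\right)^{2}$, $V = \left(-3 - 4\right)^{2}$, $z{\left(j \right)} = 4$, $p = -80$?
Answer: $\frac{944}{25} \approx 37.76$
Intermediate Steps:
$V = 49$ ($V = \left(-7\right)^{2} = 49$)
$y{\left(Z \right)} = - \frac{1894}{25}$ ($y{\left(Z \right)} = -80 - \frac{106}{21 - 46} = -80 - \frac{106}{-25} = -80 - - \frac{106}{25} = -80 + \frac{106}{25} = - \frac{1894}{25}$)
$K{\left(M,t \right)} = \left(M + t\right)^{2}$
$u{\left(K{\left(V,z{\left(-2 \right)} \right)} \right)} - y{\left(-169 \right)} = -38 - - \frac{1894}{25} = -38 + \frac{1894}{25} = \frac{944}{25}$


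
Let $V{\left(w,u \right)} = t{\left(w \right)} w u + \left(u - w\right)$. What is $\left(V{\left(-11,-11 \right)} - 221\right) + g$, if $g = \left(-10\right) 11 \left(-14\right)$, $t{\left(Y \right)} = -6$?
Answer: $593$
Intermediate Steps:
$g = 1540$ ($g = \left(-110\right) \left(-14\right) = 1540$)
$V{\left(w,u \right)} = u - w - 6 u w$ ($V{\left(w,u \right)} = - 6 w u + \left(u - w\right) = - 6 u w + \left(u - w\right) = u - w - 6 u w$)
$\left(V{\left(-11,-11 \right)} - 221\right) + g = \left(\left(-11 - -11 - \left(-66\right) \left(-11\right)\right) - 221\right) + 1540 = \left(\left(-11 + 11 - 726\right) - 221\right) + 1540 = \left(-726 - 221\right) + 1540 = -947 + 1540 = 593$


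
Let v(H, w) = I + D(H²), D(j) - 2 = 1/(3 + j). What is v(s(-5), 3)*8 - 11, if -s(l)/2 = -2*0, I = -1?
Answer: -⅓ ≈ -0.33333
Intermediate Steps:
s(l) = 0 (s(l) = -(-4)*0 = -2*0 = 0)
D(j) = 2 + 1/(3 + j)
v(H, w) = -1 + (7 + 2*H²)/(3 + H²)
v(s(-5), 3)*8 - 11 = ((4 + 0²)/(3 + 0²))*8 - 11 = ((4 + 0)/(3 + 0))*8 - 11 = (4/3)*8 - 11 = 32/3 - 11 = -⅓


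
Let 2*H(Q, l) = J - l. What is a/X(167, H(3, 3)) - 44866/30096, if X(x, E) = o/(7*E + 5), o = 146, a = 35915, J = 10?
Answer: 7969983961/1098504 ≈ 7255.3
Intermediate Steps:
H(Q, l) = 5 - l/2 (H(Q, l) = (10 - l)/2 = 5 - l/2)
X(x, E) = 146/(5 + 7*E) (X(x, E) = 146/(7*E + 5) = 146/(5 + 7*E))
a/X(167, H(3, 3)) - 44866/30096 = 35915/((146/(5 + 7*(5 - 1/2*3)))) - 44866/30096 = 35915/((146/(5 + 7*(5 - 3/2)))) - 44866*1/30096 = 35915/((146/(5 + 7*(7/2)))) - 22433/15048 = 35915/((146/(5 + 49/2))) - 22433/15048 = 35915/((146/(59/2))) - 22433/15048 = 35915/((146*(2/59))) - 22433/15048 = 35915/(292/59) - 22433/15048 = 35915*(59/292) - 22433/15048 = 2118985/292 - 22433/15048 = 7969983961/1098504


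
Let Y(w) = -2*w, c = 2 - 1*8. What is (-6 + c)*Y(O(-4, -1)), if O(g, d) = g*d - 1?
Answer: 72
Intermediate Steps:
c = -6 (c = 2 - 8 = -6)
O(g, d) = -1 + d*g (O(g, d) = d*g - 1 = -1 + d*g)
(-6 + c)*Y(O(-4, -1)) = (-6 - 6)*(-2*(-1 - 1*(-4))) = -(-24)*(-1 + 4) = -(-24)*3 = -12*(-6) = 72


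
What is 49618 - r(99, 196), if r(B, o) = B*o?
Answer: 30214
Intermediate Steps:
49618 - r(99, 196) = 49618 - 99*196 = 49618 - 1*19404 = 49618 - 19404 = 30214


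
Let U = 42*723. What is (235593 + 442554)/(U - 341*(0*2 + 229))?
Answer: -678147/47723 ≈ -14.210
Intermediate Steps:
U = 30366
(235593 + 442554)/(U - 341*(0*2 + 229)) = (235593 + 442554)/(30366 - 341*(0*2 + 229)) = 678147/(30366 - 341*(0 + 229)) = 678147/(30366 - 341*229) = 678147/(30366 - 78089) = 678147/(-47723) = 678147*(-1/47723) = -678147/47723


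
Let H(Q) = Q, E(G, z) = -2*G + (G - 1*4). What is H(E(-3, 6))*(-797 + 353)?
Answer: 444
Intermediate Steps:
E(G, z) = -4 - G (E(G, z) = -2*G + (G - 4) = -2*G + (-4 + G) = -4 - G)
H(E(-3, 6))*(-797 + 353) = (-4 - 1*(-3))*(-797 + 353) = (-4 + 3)*(-444) = -1*(-444) = 444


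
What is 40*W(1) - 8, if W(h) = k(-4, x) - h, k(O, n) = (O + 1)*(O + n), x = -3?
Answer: 792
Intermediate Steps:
k(O, n) = (1 + O)*(O + n)
W(h) = 21 - h (W(h) = (-4 - 3 + (-4)**2 - 4*(-3)) - h = (-4 - 3 + 16 + 12) - h = 21 - h)
40*W(1) - 8 = 40*(21 - 1*1) - 8 = 40*(21 - 1) - 8 = 40*20 - 8 = 800 - 8 = 792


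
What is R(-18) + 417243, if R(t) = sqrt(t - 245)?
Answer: 417243 + I*sqrt(263) ≈ 4.1724e+5 + 16.217*I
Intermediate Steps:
R(t) = sqrt(-245 + t)
R(-18) + 417243 = sqrt(-245 - 18) + 417243 = sqrt(-263) + 417243 = I*sqrt(263) + 417243 = 417243 + I*sqrt(263)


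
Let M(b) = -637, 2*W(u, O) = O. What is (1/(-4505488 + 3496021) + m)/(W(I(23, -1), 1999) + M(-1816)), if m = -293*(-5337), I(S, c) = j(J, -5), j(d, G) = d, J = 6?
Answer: 3157089872092/731863575 ≈ 4313.8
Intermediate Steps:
I(S, c) = 6
W(u, O) = O/2
m = 1563741
(1/(-4505488 + 3496021) + m)/(W(I(23, -1), 1999) + M(-1816)) = (1/(-4505488 + 3496021) + 1563741)/((½)*1999 - 637) = (1/(-1009467) + 1563741)/(1999/2 - 637) = (-1/1009467 + 1563741)/(725/2) = (1578544936046/1009467)*(2/725) = 3157089872092/731863575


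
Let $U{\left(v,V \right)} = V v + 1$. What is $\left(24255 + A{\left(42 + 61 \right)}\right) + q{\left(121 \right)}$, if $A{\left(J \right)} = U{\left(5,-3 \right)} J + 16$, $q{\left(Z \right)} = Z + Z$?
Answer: $23071$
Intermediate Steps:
$q{\left(Z \right)} = 2 Z$
$U{\left(v,V \right)} = 1 + V v$
$A{\left(J \right)} = 16 - 14 J$ ($A{\left(J \right)} = \left(1 - 15\right) J + 16 = - 14 J + 16 = 16 - 14 J$)
$\left(24255 + A{\left(42 + 61 \right)}\right) + q{\left(121 \right)} = \left(24255 + \left(16 - 14 \left(42 + 61\right)\right)\right) + 2 \cdot 121 = \left(24255 + \left(16 - 1442\right)\right) + 242 = \left(24255 - 1426\right) + 242 = 22829 + 242 = 23071$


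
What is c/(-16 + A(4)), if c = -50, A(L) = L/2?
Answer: 25/7 ≈ 3.5714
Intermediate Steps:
A(L) = L/2 (A(L) = L*(½) = L/2)
c/(-16 + A(4)) = -50/(-16 + (½)*4) = -50/(-16 + 2) = -50/(-14) = -50*(-1/14) = 25/7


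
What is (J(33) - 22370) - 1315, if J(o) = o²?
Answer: -22596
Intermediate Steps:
(J(33) - 22370) - 1315 = (33² - 22370) - 1315 = (1089 - 22370) - 1315 = -21281 - 1315 = -22596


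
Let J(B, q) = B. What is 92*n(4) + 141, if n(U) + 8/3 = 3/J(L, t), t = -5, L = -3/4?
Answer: -1417/3 ≈ -472.33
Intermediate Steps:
L = -¾ (L = -3*¼ = -¾ ≈ -0.75000)
n(U) = -20/3 (n(U) = -8/3 + 3/(-¾) = -8/3 + 3*(-4/3) = -8/3 - 4 = -20/3)
92*n(4) + 141 = 92*(-20/3) + 141 = -1840/3 + 141 = -1417/3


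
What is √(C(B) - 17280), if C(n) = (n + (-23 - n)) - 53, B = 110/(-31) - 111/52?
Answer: 2*I*√4339 ≈ 131.74*I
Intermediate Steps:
B = -9161/1612 (B = 110*(-1/31) - 111*1/52 = -110/31 - 111/52 = -9161/1612 ≈ -5.6830)
C(n) = -76 (C(n) = -23 - 53 = -76)
√(C(B) - 17280) = √(-76 - 17280) = √(-17356) = 2*I*√4339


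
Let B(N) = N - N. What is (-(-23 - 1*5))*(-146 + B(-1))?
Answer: -4088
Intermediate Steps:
B(N) = 0
(-(-23 - 1*5))*(-146 + B(-1)) = (-(-23 - 1*5))*(-146 + 0) = -(-23 - 5)*(-146) = -1*(-28)*(-146) = 28*(-146) = -4088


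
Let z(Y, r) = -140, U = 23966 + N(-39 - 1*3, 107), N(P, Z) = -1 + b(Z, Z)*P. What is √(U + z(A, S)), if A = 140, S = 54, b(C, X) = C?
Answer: √19331 ≈ 139.04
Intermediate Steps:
N(P, Z) = -1 + P*Z (N(P, Z) = -1 + Z*P = -1 + P*Z)
U = 19471 (U = 23966 + (-1 + (-39 - 1*3)*107) = 23966 + (-1 + (-39 - 3)*107) = 23966 + (-1 - 42*107) = 23966 + (-1 - 4494) = 23966 - 4495 = 19471)
√(U + z(A, S)) = √(19471 - 140) = √19331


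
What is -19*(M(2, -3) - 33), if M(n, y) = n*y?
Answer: 741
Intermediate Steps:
-19*(M(2, -3) - 33) = -19*(2*(-3) - 33) = -19*(-6 - 33) = -19*(-39) = 741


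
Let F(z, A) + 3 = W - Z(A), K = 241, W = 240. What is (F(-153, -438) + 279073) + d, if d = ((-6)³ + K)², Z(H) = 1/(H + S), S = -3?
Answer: 123451336/441 ≈ 2.7994e+5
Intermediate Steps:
Z(H) = 1/(-3 + H) (Z(H) = 1/(H - 3) = 1/(-3 + H))
F(z, A) = 237 - 1/(-3 + A) (F(z, A) = -3 + (240 - 1/(-3 + A)) = 237 - 1/(-3 + A))
d = 625 (d = ((-6)³ + 241)² = (-216 + 241)² = 25² = 625)
(F(-153, -438) + 279073) + d = ((-712 + 237*(-438))/(-3 - 438) + 279073) + 625 = ((-712 - 103806)/(-441) + 279073) + 625 = (-1/441*(-104518) + 279073) + 625 = (104518/441 + 279073) + 625 = 123175711/441 + 625 = 123451336/441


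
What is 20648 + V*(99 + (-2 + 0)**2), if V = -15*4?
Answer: 14468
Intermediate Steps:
V = -60
20648 + V*(99 + (-2 + 0)**2) = 20648 - 60*(99 + (-2 + 0)**2) = 20648 - 60*(99 + (-2)**2) = 20648 - 60*(99 + 4) = 20648 - 60*103 = 20648 - 6180 = 14468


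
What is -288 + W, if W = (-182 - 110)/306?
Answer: -44210/153 ≈ -288.95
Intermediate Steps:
W = -146/153 (W = -292*1/306 = -146/153 ≈ -0.95425)
-288 + W = -288 - 146/153 = -44210/153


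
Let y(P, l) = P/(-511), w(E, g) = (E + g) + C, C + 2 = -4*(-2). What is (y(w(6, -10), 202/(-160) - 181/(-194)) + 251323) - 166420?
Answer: 43385431/511 ≈ 84903.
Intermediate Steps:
C = 6 (C = -2 - 4*(-2) = -2 + 8 = 6)
w(E, g) = 6 + E + g (w(E, g) = (E + g) + 6 = 6 + E + g)
y(P, l) = -P/511 (y(P, l) = P*(-1/511) = -P/511)
(y(w(6, -10), 202/(-160) - 181/(-194)) + 251323) - 166420 = (-(6 + 6 - 10)/511 + 251323) - 166420 = (-1/511*2 + 251323) - 166420 = (-2/511 + 251323) - 166420 = 128426051/511 - 166420 = 43385431/511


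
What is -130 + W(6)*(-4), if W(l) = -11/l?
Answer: -368/3 ≈ -122.67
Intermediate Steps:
-130 + W(6)*(-4) = -130 - 11/6*(-4) = -130 + 22/3 = -368/3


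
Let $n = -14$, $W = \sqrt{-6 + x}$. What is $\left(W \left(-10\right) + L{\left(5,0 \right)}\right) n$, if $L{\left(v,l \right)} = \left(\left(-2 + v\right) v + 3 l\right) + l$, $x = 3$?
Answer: $-210 + 140 i \sqrt{3} \approx -210.0 + 242.49 i$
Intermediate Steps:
$W = i \sqrt{3}$ ($W = \sqrt{-6 + 3} = \sqrt{-3} = i \sqrt{3} \approx 1.732 i$)
$L{\left(v,l \right)} = 4 l + v \left(-2 + v\right)$ ($L{\left(v,l \right)} = \left(v \left(-2 + v\right) + 3 l\right) + l = \left(3 l + v \left(-2 + v\right)\right) + l = 4 l + v \left(-2 + v\right)$)
$\left(W \left(-10\right) + L{\left(5,0 \right)}\right) n = \left(i \sqrt{3} \left(-10\right) + \left(5^{2} - 10 + 4 \cdot 0\right)\right) \left(-14\right) = \left(- 10 i \sqrt{3} + \left(25 - 10 + 0\right)\right) \left(-14\right) = \left(- 10 i \sqrt{3} + 15\right) \left(-14\right) = \left(15 - 10 i \sqrt{3}\right) \left(-14\right) = -210 + 140 i \sqrt{3}$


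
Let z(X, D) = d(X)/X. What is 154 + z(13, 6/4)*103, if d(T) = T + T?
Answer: 360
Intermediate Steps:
d(T) = 2*T
z(X, D) = 2 (z(X, D) = (2*X)/X = 2)
154 + z(13, 6/4)*103 = 154 + 2*103 = 154 + 206 = 360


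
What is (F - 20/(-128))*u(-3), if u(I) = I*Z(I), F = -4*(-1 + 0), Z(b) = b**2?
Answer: -3591/32 ≈ -112.22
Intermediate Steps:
F = 4 (F = -4*(-1) = 4)
u(I) = I**3 (u(I) = I*I**2 = I**3)
(F - 20/(-128))*u(-3) = (4 - 20/(-128))*(-3)**3 = (4 - 20*(-1/128))*(-27) = (4 + 5/32)*(-27) = (133/32)*(-27) = -3591/32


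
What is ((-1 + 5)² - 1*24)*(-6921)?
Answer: 55368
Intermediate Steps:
((-1 + 5)² - 1*24)*(-6921) = (4² - 24)*(-6921) = (16 - 24)*(-6921) = -8*(-6921) = 55368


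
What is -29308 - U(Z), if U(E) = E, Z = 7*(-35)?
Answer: -29063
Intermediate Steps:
Z = -245
-29308 - U(Z) = -29308 - 1*(-245) = -29308 + 245 = -29063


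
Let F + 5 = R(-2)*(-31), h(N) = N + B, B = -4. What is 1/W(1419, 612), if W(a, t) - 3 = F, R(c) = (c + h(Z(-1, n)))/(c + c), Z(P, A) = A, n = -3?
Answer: -4/287 ≈ -0.013937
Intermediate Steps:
h(N) = -4 + N (h(N) = N - 4 = -4 + N)
R(c) = (-7 + c)/(2*c) (R(c) = (c + (-4 - 3))/(c + c) = (c - 7)/((2*c)) = (-7 + c)*(1/(2*c)) = (-7 + c)/(2*c))
F = -299/4 (F = -5 + ((½)*(-7 - 2)/(-2))*(-31) = -5 + ((½)*(-½)*(-9))*(-31) = -5 + (9/4)*(-31) = -5 - 279/4 = -299/4 ≈ -74.750)
W(a, t) = -287/4 (W(a, t) = 3 - 299/4 = -287/4)
1/W(1419, 612) = 1/(-287/4) = -4/287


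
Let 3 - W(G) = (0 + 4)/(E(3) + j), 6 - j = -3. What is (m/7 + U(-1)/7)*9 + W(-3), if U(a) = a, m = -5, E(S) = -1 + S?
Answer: -391/77 ≈ -5.0779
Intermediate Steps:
j = 9 (j = 6 - 1*(-3) = 6 + 3 = 9)
W(G) = 29/11 (W(G) = 3 - (0 + 4)/((-1 + 3) + 9) = 3 - 4/(2 + 9) = 3 - 4/11 = 29/11)
(m/7 + U(-1)/7)*9 + W(-3) = (-5/7 - 1/7)*9 + 29/11 = (-5*⅐ - 1*⅐)*9 + 29/11 = (-5/7 - ⅐)*9 + 29/11 = -6/7*9 + 29/11 = -54/7 + 29/11 = -391/77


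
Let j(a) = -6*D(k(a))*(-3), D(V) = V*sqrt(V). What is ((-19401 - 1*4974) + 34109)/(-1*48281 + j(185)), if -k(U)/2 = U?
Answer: -469967254/18742626961 + 64828440*I*sqrt(370)/18742626961 ≈ -0.025075 + 0.066533*I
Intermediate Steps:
k(U) = -2*U
D(V) = V**(3/2)
j(a) = 36*sqrt(2)*(-a)**(3/2) (j(a) = -6*2*sqrt(2)*(-a)**(3/2)*(-3) = -12*sqrt(2)*(-a)**(3/2)*(-3) = 36*sqrt(2)*(-a)**(3/2))
((-19401 - 1*4974) + 34109)/(-1*48281 + j(185)) = ((-19401 - 1*4974) + 34109)/(-1*48281 + 36*sqrt(2)*(-1*185)**(3/2)) = ((-19401 - 4974) + 34109)/(-48281 + 36*sqrt(2)*(-185)**(3/2)) = (-24375 + 34109)/(-48281 + 36*sqrt(2)*(-185*I*sqrt(185))) = 9734/(-48281 - 6660*I*sqrt(370))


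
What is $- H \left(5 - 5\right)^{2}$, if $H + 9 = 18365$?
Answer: $0$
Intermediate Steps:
$H = 18356$ ($H = -9 + 18365 = 18356$)
$- H \left(5 - 5\right)^{2} = \left(-1\right) 18356 \left(5 - 5\right)^{2} = - 18356 \cdot 0^{2} = \left(-18356\right) 0 = 0$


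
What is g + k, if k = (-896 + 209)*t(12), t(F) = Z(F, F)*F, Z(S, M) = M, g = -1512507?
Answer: -1611435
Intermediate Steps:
t(F) = F**2 (t(F) = F*F = F**2)
k = -98928 (k = (-896 + 209)*12**2 = -687*144 = -98928)
g + k = -1512507 - 98928 = -1611435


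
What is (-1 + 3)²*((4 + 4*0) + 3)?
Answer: 28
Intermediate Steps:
(-1 + 3)²*((4 + 4*0) + 3) = 2²*((4 + 0) + 3) = 4*(4 + 3) = 4*7 = 28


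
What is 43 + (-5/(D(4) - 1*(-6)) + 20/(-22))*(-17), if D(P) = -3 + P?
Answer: 5436/77 ≈ 70.597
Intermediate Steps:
43 + (-5/(D(4) - 1*(-6)) + 20/(-22))*(-17) = 43 + (-5/((-3 + 4) - 1*(-6)) + 20/(-22))*(-17) = 43 + (-5/(1 + 6) + 20*(-1/22))*(-17) = 43 + (-5/7 - 10/11)*(-17) = 43 - 125/77*(-17) = 43 + 2125/77 = 5436/77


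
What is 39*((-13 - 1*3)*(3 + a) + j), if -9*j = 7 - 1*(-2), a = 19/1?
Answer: -13767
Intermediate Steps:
a = 19 (a = 19*1 = 19)
j = -1 (j = -(7 - 1*(-2))/9 = -(7 + 2)/9 = -1/9*9 = -1)
39*((-13 - 1*3)*(3 + a) + j) = 39*((-13 - 1*3)*(3 + 19) - 1) = 39*((-13 - 3)*22 - 1) = 39*(-16*22 - 1) = 39*(-352 - 1) = 39*(-353) = -13767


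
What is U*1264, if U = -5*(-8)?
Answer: 50560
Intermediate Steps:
U = 40
U*1264 = 40*1264 = 50560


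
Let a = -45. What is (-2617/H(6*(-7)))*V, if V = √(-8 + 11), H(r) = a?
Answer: 2617*√3/45 ≈ 100.73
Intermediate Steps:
H(r) = -45
V = √3 ≈ 1.7320
(-2617/H(6*(-7)))*V = (-2617/(-45))*√3 = (-2617*(-1/45))*√3 = 2617*√3/45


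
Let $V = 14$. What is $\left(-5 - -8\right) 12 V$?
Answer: $504$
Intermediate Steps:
$\left(-5 - -8\right) 12 V = \left(-5 - -8\right) 12 \cdot 14 = \left(-5 + 8\right) 12 \cdot 14 = 3 \cdot 12 \cdot 14 = 36 \cdot 14 = 504$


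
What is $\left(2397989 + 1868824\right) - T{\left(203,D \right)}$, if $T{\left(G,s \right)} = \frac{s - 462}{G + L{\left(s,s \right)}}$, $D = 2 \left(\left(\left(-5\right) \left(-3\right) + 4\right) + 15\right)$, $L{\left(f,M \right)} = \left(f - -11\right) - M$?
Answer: $\frac{456549188}{107} \approx 4.2668 \cdot 10^{6}$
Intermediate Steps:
$L{\left(f,M \right)} = 11 + f - M$ ($L{\left(f,M \right)} = \left(f + 11\right) - M = \left(11 + f\right) - M = 11 + f - M$)
$D = 68$ ($D = 2 \left(\left(15 + 4\right) + 15\right) = 2 \left(19 + 15\right) = 2 \cdot 34 = 68$)
$T{\left(G,s \right)} = \frac{-462 + s}{11 + G}$ ($T{\left(G,s \right)} = \frac{s - 462}{G + \left(11 + s - s\right)} = \frac{-462 + s}{G + 11} = \frac{-462 + s}{11 + G}$)
$\left(2397989 + 1868824\right) - T{\left(203,D \right)} = \left(2397989 + 1868824\right) - \frac{-462 + 68}{11 + 203} = 4266813 - \frac{1}{214} \left(-394\right) = 4266813 - - \frac{197}{107} = 4266813 + \frac{197}{107} = \frac{456549188}{107}$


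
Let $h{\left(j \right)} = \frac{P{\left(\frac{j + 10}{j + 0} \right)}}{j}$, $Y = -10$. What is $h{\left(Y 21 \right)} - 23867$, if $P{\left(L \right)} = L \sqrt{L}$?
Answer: $-23867 - \frac{4 \sqrt{105}}{9261} \approx -23867.0$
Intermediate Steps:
$P{\left(L \right)} = L^{\frac{3}{2}}$
$h{\left(j \right)} = \frac{\left(\frac{10 + j}{j}\right)^{\frac{3}{2}}}{j}$ ($h{\left(j \right)} = \frac{\left(\frac{j + 10}{j + 0}\right)^{\frac{3}{2}}}{j} = \frac{\left(\frac{10 + j}{j}\right)^{\frac{3}{2}}}{j}$)
$h{\left(Y 21 \right)} - 23867 = \frac{\left(\frac{10 - 210}{\left(-10\right) 21}\right)^{\frac{3}{2}}}{\left(-10\right) 21} - 23867 = \frac{\left(\frac{10 - 210}{-210}\right)^{\frac{3}{2}}}{-210} - 23867 = - \frac{\left(\left(- \frac{1}{210}\right) \left(-200\right)\right)^{\frac{3}{2}}}{210} - 23867 = - \frac{\left(\frac{20}{21}\right)^{\frac{3}{2}}}{210} - 23867 = - \frac{\frac{40}{441} \sqrt{105}}{210} - 23867 = - \frac{4 \sqrt{105}}{9261} - 23867 = -23867 - \frac{4 \sqrt{105}}{9261}$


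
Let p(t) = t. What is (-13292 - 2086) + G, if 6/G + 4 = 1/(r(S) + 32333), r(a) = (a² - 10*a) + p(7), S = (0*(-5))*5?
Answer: -1989476742/129359 ≈ -15380.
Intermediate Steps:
S = 0 (S = 0*5 = 0)
r(a) = 7 + a² - 10*a (r(a) = (a² - 10*a) + 7 = 7 + a² - 10*a)
G = -194040/129359 (G = 6/(-4 + 1/((7 + 0² - 10*0) + 32333)) = 6/(-4 + 1/((7 + 0 + 0) + 32333)) = 6/(-4 + 1/(7 + 32333)) = 6/(-4 + 1/32340) = 6/(-129359/32340) = 6*(-32340/129359) = -194040/129359 ≈ -1.5000)
(-13292 - 2086) + G = (-13292 - 2086) - 194040/129359 = -15378 - 194040/129359 = -1989476742/129359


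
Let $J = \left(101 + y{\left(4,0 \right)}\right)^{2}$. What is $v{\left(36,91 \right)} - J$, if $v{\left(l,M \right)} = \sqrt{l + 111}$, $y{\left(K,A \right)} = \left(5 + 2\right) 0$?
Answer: $-10201 + 7 \sqrt{3} \approx -10189.0$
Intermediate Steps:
$y{\left(K,A \right)} = 0$ ($y{\left(K,A \right)} = 7 \cdot 0 = 0$)
$v{\left(l,M \right)} = \sqrt{111 + l}$
$J = 10201$ ($J = \left(101 + 0\right)^{2} = 101^{2} = 10201$)
$v{\left(36,91 \right)} - J = \sqrt{111 + 36} - 10201 = \sqrt{147} - 10201 = 7 \sqrt{3} - 10201 = -10201 + 7 \sqrt{3}$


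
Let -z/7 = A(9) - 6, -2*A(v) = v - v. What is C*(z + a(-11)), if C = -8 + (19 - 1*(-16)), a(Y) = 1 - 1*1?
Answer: 1134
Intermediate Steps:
a(Y) = 0 (a(Y) = 1 - 1 = 0)
A(v) = 0 (A(v) = -(v - v)/2 = -1/2*0 = 0)
C = 27 (C = -8 + (19 + 16) = -8 + 35 = 27)
z = 42 (z = -7*(0 - 6) = -7*(-6) = 42)
C*(z + a(-11)) = 27*(42 + 0) = 27*42 = 1134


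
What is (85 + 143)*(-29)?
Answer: -6612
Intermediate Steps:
(85 + 143)*(-29) = 228*(-29) = -6612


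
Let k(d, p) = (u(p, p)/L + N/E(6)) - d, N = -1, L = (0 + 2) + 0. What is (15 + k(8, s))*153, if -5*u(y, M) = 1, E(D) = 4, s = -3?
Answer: 20349/20 ≈ 1017.5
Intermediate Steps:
u(y, M) = -1/5 (u(y, M) = -1/5*1 = -1/5)
L = 2 (L = 2 + 0 = 2)
k(d, p) = -7/20 - d (k(d, p) = (-1/5/2 - 1/4) - d = (-1/5*1/2 - 1*1/4) - d = (-1/10 - 1/4) - d = -7/20 - d)
(15 + k(8, s))*153 = (15 + (-7/20 - 1*8))*153 = (15 + (-7/20 - 8))*153 = (15 - 167/20)*153 = (133/20)*153 = 20349/20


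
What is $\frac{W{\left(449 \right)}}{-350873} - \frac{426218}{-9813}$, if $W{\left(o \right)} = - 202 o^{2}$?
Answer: $\frac{549167132140}{3443116749} \approx 159.5$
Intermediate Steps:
$\frac{W{\left(449 \right)}}{-350873} - \frac{426218}{-9813} = \frac{\left(-202\right) 449^{2}}{-350873} - \frac{426218}{-9813} = \left(-202\right) 201601 \left(- \frac{1}{350873}\right) - - \frac{426218}{9813} = \left(-40723402\right) \left(- \frac{1}{350873}\right) + \frac{426218}{9813} = \frac{40723402}{350873} + \frac{426218}{9813} = \frac{549167132140}{3443116749}$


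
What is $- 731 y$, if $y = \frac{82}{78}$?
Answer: $- \frac{29971}{39} \approx -768.49$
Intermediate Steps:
$y = \frac{41}{39}$ ($y = 82 \cdot \frac{1}{78} = \frac{41}{39} \approx 1.0513$)
$- 731 y = \left(-731\right) \frac{41}{39} = - \frac{29971}{39}$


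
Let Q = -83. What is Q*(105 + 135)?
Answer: -19920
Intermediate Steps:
Q*(105 + 135) = -83*(105 + 135) = -83*240 = -19920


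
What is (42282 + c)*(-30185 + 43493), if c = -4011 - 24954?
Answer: 177222636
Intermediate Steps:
c = -28965
(42282 + c)*(-30185 + 43493) = (42282 - 28965)*(-30185 + 43493) = 13317*13308 = 177222636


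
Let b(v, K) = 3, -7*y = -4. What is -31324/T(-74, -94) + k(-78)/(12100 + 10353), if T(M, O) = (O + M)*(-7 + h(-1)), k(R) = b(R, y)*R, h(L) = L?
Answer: -175908067/7544208 ≈ -23.317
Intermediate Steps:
y = 4/7 (y = -⅐*(-4) = 4/7 ≈ 0.57143)
k(R) = 3*R
T(M, O) = -8*M - 8*O (T(M, O) = (O + M)*(-7 - 1) = (M + O)*(-8) = -8*M - 8*O)
-31324/T(-74, -94) + k(-78)/(12100 + 10353) = -31324/(-8*(-74) - 8*(-94)) + (3*(-78))/(12100 + 10353) = -31324/(592 + 752) - 234/22453 = -31324/1344 - 234*1/22453 = -31324*1/1344 - 234/22453 = -7831/336 - 234/22453 = -175908067/7544208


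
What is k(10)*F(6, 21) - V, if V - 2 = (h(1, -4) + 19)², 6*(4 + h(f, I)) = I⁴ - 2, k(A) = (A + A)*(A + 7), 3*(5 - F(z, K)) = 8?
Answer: -22462/9 ≈ -2495.8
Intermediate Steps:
F(z, K) = 7/3 (F(z, K) = 5 - ⅓*8 = 5 - 8/3 = 7/3)
k(A) = 2*A*(7 + A) (k(A) = (2*A)*(7 + A) = 2*A*(7 + A))
h(f, I) = -13/3 + I⁴/6 (h(f, I) = -4 + (I⁴ - 2)/6 = -4 + (-2 + I⁴)/6 = -4 + (-⅓ + I⁴/6) = -13/3 + I⁴/6)
V = 29602/9 (V = 2 + ((-13/3 + (⅙)*(-4)⁴) + 19)² = 2 + ((-13/3 + (⅙)*256) + 19)² = 2 + ((-13/3 + 128/3) + 19)² = 2 + (115/3 + 19)² = 2 + (172/3)² = 2 + 29584/9 = 29602/9 ≈ 3289.1)
k(10)*F(6, 21) - V = (2*10*(7 + 10))*(7/3) - 1*29602/9 = (2*10*17)*(7/3) - 29602/9 = 340*(7/3) - 29602/9 = 2380/3 - 29602/9 = -22462/9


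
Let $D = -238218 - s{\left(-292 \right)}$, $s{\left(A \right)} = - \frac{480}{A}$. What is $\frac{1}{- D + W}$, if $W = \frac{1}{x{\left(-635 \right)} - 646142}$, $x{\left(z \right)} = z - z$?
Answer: $\frac{47168366}{11236431348755} \approx 4.1978 \cdot 10^{-6}$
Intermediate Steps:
$x{\left(z \right)} = 0$
$W = - \frac{1}{646142}$ ($W = \frac{1}{0 - 646142} = \frac{1}{-646142} = - \frac{1}{646142} \approx -1.5476 \cdot 10^{-6}$)
$D = - \frac{17390034}{73}$ ($D = -238218 - - \frac{480}{-292} = -238218 - \left(-480\right) \left(- \frac{1}{292}\right) = -238218 - \frac{120}{73} = - \frac{17390034}{73} \approx -2.3822 \cdot 10^{5}$)
$\frac{1}{- D + W} = \frac{1}{\left(-1\right) \left(- \frac{17390034}{73}\right) - \frac{1}{646142}} = \frac{1}{\frac{17390034}{73} - \frac{1}{646142}} = \frac{1}{\frac{11236431348755}{47168366}} = \frac{47168366}{11236431348755}$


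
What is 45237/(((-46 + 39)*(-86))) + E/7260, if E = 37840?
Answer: 1596365/19866 ≈ 80.357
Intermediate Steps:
45237/(((-46 + 39)*(-86))) + E/7260 = 45237/(((-46 + 39)*(-86))) + 37840/7260 = 45237/((-7*(-86))) + 37840*(1/7260) = 45237/602 + 172/33 = 1596365/19866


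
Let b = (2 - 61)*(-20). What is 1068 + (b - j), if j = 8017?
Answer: -5769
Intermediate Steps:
b = 1180 (b = -59*(-20) = 1180)
1068 + (b - j) = 1068 + (1180 - 1*8017) = 1068 + (1180 - 8017) = 1068 - 6837 = -5769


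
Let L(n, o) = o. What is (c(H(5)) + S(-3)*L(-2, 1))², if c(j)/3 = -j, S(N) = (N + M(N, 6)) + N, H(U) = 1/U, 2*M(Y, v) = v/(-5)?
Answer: 1296/25 ≈ 51.840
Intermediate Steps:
M(Y, v) = -v/10 (M(Y, v) = (v/(-5))/2 = (v*(-⅕))/2 = (-v/5)/2 = -v/10)
S(N) = -⅗ + 2*N (S(N) = (N - ⅒*6) + N = (N - ⅗) + N = (-⅗ + N) + N = -⅗ + 2*N)
c(j) = -3*j (c(j) = 3*(-j) = -3*j)
(c(H(5)) + S(-3)*L(-2, 1))² = (-3/5 + (-⅗ + 2*(-3))*1)² = (-3*⅕ + (-⅗ - 6)*1)² = (-⅗ - 33/5*1)² = (-⅗ - 33/5)² = (-36/5)² = 1296/25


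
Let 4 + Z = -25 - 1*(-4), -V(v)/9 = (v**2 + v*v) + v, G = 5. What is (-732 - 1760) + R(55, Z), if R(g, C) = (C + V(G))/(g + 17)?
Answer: -22493/9 ≈ -2499.2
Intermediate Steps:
V(v) = -18*v**2 - 9*v (V(v) = -9*((v**2 + v*v) + v) = -9*((v**2 + v**2) + v) = -9*(2*v**2 + v) = -9*(v + 2*v**2) = -18*v**2 - 9*v)
Z = -25 (Z = -4 + (-25 - 1*(-4)) = -4 + (-25 + 4) = -4 - 21 = -25)
R(g, C) = (-495 + C)/(17 + g) (R(g, C) = (C - 9*5*(1 + 2*5))/(g + 17) = (C - 9*5*(1 + 10))/(17 + g) = (C - 9*5*11)/(17 + g) = (C - 495)/(17 + g) = (-495 + C)/(17 + g))
(-732 - 1760) + R(55, Z) = (-732 - 1760) + (-495 - 25)/(17 + 55) = -2492 - 520/72 = -2492 + (1/72)*(-520) = -2492 - 65/9 = -22493/9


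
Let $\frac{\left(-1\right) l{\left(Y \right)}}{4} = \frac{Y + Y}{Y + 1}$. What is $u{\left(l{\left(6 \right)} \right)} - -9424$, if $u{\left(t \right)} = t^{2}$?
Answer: $\frac{464080}{49} \approx 9471.0$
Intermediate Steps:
$l{\left(Y \right)} = - \frac{8 Y}{1 + Y}$ ($l{\left(Y \right)} = - 4 \frac{Y + Y}{Y + 1} = - 4 \frac{2 Y}{1 + Y} = - \frac{8 Y}{1 + Y}$)
$u{\left(l{\left(6 \right)} \right)} - -9424 = \left(\left(-8\right) 6 \frac{1}{1 + 6}\right)^{2} - -9424 = \left(\left(-8\right) 6 \cdot \frac{1}{7}\right)^{2} + 9424 = \left(- \frac{48}{7}\right)^{2} + 9424 = \frac{2304}{49} + 9424 = \frac{464080}{49}$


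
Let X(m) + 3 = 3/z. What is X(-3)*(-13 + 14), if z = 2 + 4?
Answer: -5/2 ≈ -2.5000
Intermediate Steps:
z = 6
X(m) = -5/2 (X(m) = -3 + 3/6 = -3 + 3*(1/6) = -3 + 1/2 = -5/2)
X(-3)*(-13 + 14) = -5*(-13 + 14)/2 = -5/2*1 = -5/2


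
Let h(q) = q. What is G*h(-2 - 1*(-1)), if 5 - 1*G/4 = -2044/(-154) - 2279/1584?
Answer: 10825/396 ≈ 27.336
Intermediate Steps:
G = -10825/396 (G = 20 - 4*(-2044/(-154) - 2279/1584) = 20 - 4*(-2044*(-1/154) - 2279*1/1584) = 20 - 4*(146/11 - 2279/1584) = 20 - 4*18745/1584 = 20 - 18745/396 = -10825/396 ≈ -27.336)
G*h(-2 - 1*(-1)) = -10825*(-2 - 1*(-1))/396 = -10825*(-2 + 1)/396 = -10825/396*(-1) = 10825/396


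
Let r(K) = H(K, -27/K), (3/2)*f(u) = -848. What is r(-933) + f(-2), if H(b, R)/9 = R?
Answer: -527213/933 ≈ -565.07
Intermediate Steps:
H(b, R) = 9*R
f(u) = -1696/3 (f(u) = (⅔)*(-848) = -1696/3)
r(K) = -243/K (r(K) = 9*(-27/K) = -243/K)
r(-933) + f(-2) = -243/(-933) - 1696/3 = -243*(-1/933) - 1696/3 = 81/311 - 1696/3 = -527213/933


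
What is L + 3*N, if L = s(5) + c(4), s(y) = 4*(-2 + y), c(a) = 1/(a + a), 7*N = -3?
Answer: 607/56 ≈ 10.839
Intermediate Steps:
N = -3/7 (N = (⅐)*(-3) = -3/7 ≈ -0.42857)
c(a) = 1/(2*a)
s(y) = -8 + 4*y
L = 97/8 (L = (-8 + 4*5) + (½)/4 = (-8 + 20) + (½)*(¼) = 12 + ⅛ = 97/8 ≈ 12.125)
L + 3*N = 97/8 + 3*(-3/7) = 97/8 - 9/7 = 607/56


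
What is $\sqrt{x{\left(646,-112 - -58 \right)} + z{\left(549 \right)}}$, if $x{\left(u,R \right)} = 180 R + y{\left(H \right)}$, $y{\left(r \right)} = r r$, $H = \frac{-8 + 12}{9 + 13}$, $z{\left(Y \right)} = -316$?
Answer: $\frac{36 i \sqrt{937}}{11} \approx 100.18 i$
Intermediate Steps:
$H = \frac{2}{11}$ ($H = \frac{4}{22} = 4 \cdot \frac{1}{22} = \frac{2}{11} \approx 0.18182$)
$y{\left(r \right)} = r^{2}$
$x{\left(u,R \right)} = \frac{4}{121} + 180 R$ ($x{\left(u,R \right)} = 180 R + \left(\frac{2}{11}\right)^{2} = 180 R + \frac{4}{121} = \frac{4}{121} + 180 R$)
$\sqrt{x{\left(646,-112 - -58 \right)} + z{\left(549 \right)}} = \sqrt{\left(\frac{4}{121} + 180 \left(-112 - -58\right)\right) - 316} = \sqrt{\left(\frac{4}{121} + 180 \left(-112 + 58\right)\right) - 316} = \sqrt{\left(\frac{4}{121} + 180 \left(-54\right)\right) - 316} = \sqrt{\left(\frac{4}{121} - 9720\right) - 316} = \sqrt{- \frac{1176116}{121} - 316} = \sqrt{- \frac{1214352}{121}} = \frac{36 i \sqrt{937}}{11}$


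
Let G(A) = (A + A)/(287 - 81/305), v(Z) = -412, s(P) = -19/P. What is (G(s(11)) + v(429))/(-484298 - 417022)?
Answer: 9436979/20644391240 ≈ 0.00045712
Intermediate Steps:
G(A) = 305*A/43727 (G(A) = (2*A)/(287 - 81*1/305) = (2*A)/(287 - 81/305) = (2*A)/(87454/305) = (2*A)*(305/87454) = 305*A/43727)
(G(s(11)) + v(429))/(-484298 - 417022) = (305*(-19/11)/43727 - 412)/(-484298 - 417022) = (305*(-19*1/11)/43727 - 412)/(-901320) = ((305/43727)*(-19/11) - 412)*(-1/901320) = (-5795/480997 - 412)*(-1/901320) = -198176559/480997*(-1/901320) = 9436979/20644391240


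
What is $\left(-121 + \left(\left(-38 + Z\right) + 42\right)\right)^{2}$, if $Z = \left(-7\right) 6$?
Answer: $25281$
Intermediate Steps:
$Z = -42$
$\left(-121 + \left(\left(-38 + Z\right) + 42\right)\right)^{2} = \left(-121 + \left(\left(-38 - 42\right) + 42\right)\right)^{2} = \left(-121 + \left(-80 + 42\right)\right)^{2} = \left(-121 - 38\right)^{2} = \left(-159\right)^{2} = 25281$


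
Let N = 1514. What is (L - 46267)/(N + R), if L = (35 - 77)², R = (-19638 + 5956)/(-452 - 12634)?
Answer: -291183129/9912943 ≈ -29.374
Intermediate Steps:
R = 6841/6543 (R = -13682/(-13086) = -13682*(-1/13086) = 6841/6543 ≈ 1.0455)
L = 1764 (L = (-42)² = 1764)
(L - 46267)/(N + R) = (1764 - 46267)/(1514 + 6841/6543) = -44503/9912943/6543 = -44503*6543/9912943 = -291183129/9912943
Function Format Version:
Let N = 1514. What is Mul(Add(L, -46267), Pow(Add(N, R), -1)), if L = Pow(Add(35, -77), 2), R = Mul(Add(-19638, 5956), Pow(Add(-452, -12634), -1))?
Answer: Rational(-291183129, 9912943) ≈ -29.374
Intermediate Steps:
R = Rational(6841, 6543) (R = Mul(-13682, Pow(-13086, -1)) = Mul(-13682, Rational(-1, 13086)) = Rational(6841, 6543) ≈ 1.0455)
L = 1764 (L = Pow(-42, 2) = 1764)
Mul(Add(L, -46267), Pow(Add(N, R), -1)) = Mul(Add(1764, -46267), Pow(Add(1514, Rational(6841, 6543)), -1)) = Mul(-44503, Pow(Rational(9912943, 6543), -1)) = Mul(-44503, Rational(6543, 9912943)) = Rational(-291183129, 9912943)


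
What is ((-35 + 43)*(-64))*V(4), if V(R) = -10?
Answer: 5120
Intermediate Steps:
((-35 + 43)*(-64))*V(4) = ((-35 + 43)*(-64))*(-10) = (8*(-64))*(-10) = -512*(-10) = 5120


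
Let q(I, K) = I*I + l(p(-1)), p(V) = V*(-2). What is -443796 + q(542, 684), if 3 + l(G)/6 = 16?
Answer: -149954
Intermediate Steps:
p(V) = -2*V
l(G) = 78 (l(G) = -18 + 6*16 = -18 + 96 = 78)
q(I, K) = 78 + I² (q(I, K) = I*I + 78 = I² + 78 = 78 + I²)
-443796 + q(542, 684) = -443796 + (78 + 542²) = -443796 + (78 + 293764) = -443796 + 293842 = -149954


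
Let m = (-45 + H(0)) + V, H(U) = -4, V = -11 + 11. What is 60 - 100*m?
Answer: 4960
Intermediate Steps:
V = 0
m = -49 (m = (-45 - 4) + 0 = -49 + 0 = -49)
60 - 100*m = 60 - 100*(-49) = 60 + 4900 = 4960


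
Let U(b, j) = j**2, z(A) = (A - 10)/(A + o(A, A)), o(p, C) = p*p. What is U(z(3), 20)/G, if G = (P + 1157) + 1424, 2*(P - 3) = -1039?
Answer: 800/4129 ≈ 0.19375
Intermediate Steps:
P = -1033/2 (P = 3 + (1/2)*(-1039) = 3 - 1039/2 = -1033/2 ≈ -516.50)
o(p, C) = p**2
z(A) = (-10 + A)/(A + A**2) (z(A) = (A - 10)/(A + A**2) = (-10 + A)/(A + A**2))
G = 4129/2 (G = (-1033/2 + 1157) + 1424 = 1281/2 + 1424 = 4129/2 ≈ 2064.5)
U(z(3), 20)/G = 20**2/(4129/2) = 400*(2/4129) = 800/4129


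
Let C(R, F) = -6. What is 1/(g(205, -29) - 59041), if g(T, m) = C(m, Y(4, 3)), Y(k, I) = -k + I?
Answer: -1/59047 ≈ -1.6936e-5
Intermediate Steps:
Y(k, I) = I - k
g(T, m) = -6
1/(g(205, -29) - 59041) = 1/(-6 - 59041) = 1/(-59047) = -1/59047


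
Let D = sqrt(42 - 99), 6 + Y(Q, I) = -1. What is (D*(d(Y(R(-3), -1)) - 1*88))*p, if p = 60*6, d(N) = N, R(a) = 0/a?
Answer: -34200*I*sqrt(57) ≈ -2.582e+5*I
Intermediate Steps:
R(a) = 0
Y(Q, I) = -7 (Y(Q, I) = -6 - 1 = -7)
p = 360
D = I*sqrt(57) (D = sqrt(-57) = I*sqrt(57) ≈ 7.5498*I)
(D*(d(Y(R(-3), -1)) - 1*88))*p = ((I*sqrt(57))*(-7 - 1*88))*360 = ((I*sqrt(57))*(-7 - 88))*360 = ((I*sqrt(57))*(-95))*360 = -95*I*sqrt(57)*360 = -34200*I*sqrt(57)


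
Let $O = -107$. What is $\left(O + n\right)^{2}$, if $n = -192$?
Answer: $89401$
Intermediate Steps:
$\left(O + n\right)^{2} = \left(-107 - 192\right)^{2} = \left(-299\right)^{2} = 89401$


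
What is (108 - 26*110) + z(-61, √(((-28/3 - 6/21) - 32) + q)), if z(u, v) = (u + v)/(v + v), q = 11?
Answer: -5503/2 + 61*I*√13503/1286 ≈ -2751.5 + 5.5119*I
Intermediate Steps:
z(u, v) = (u + v)/(2*v) (z(u, v) = (u + v)/((2*v)) = (u + v)*(1/(2*v)) = (u + v)/(2*v))
(108 - 26*110) + z(-61, √(((-28/3 - 6/21) - 32) + q)) = (108 - 26*110) + (-61 + √(((-28/3 - 6/21) - 32) + 11))/(2*(√(((-28/3 - 6/21) - 32) + 11))) = (108 - 2860) + (-61 + √(((-28*⅓ - 6*1/21) - 32) + 11))/(2*(√(((-28*⅓ - 6*1/21) - 32) + 11))) = -2752 + (-61 + √(((-28/3 - 2/7) - 32) + 11))/(2*(√(((-28/3 - 2/7) - 32) + 11))) = -2752 + (-61 + √((-202/21 - 32) + 11))/(2*(√((-202/21 - 32) + 11))) = -2752 + (-61 + √(-874/21 + 11))/(2*(√(-874/21 + 11))) = -2752 + (-61 + √(-643/21))/(2*(√(-643/21))) = -2752 + (-61 + I*√13503/21)/(2*((I*√13503/21))) = -2752 + (-I*√13503/643)*(-61 + I*√13503/21)/2 = -2752 - I*√13503*(-61 + I*√13503/21)/1286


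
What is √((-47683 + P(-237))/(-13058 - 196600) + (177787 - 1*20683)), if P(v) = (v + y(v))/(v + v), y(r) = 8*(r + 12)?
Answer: √43098775472156883081/16562982 ≈ 396.36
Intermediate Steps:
y(r) = 96 + 8*r (y(r) = 8*(12 + r) = 96 + 8*r)
P(v) = (96 + 9*v)/(2*v) (P(v) = (v + (96 + 8*v))/(v + v) = (96 + 9*v)/((2*v)) = (96 + 9*v)*(1/(2*v)) = (96 + 9*v)/(2*v))
√((-47683 + P(-237))/(-13058 - 196600) + (177787 - 1*20683)) = √((-47683 + (9/2 + 48/(-237)))/(-13058 - 196600) + (177787 - 1*20683)) = √((-47683 + (9/2 + 48*(-1/237)))/(-209658) + (177787 - 20683)) = √((-47683 + (9/2 - 16/79))*(-1/209658) + 157104) = √((-47683 + 679/158)*(-1/209658) + 157104) = √(-7533235/158*(-1/209658) + 157104) = √(7533235/33125964 + 157104) = √(5204228981491/33125964) = √43098775472156883081/16562982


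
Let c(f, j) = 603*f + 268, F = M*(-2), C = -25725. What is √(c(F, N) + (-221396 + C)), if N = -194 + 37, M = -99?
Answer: I*√127459 ≈ 357.01*I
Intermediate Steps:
N = -157
F = 198 (F = -99*(-2) = 198)
c(f, j) = 268 + 603*f
√(c(F, N) + (-221396 + C)) = √((268 + 603*198) + (-221396 - 25725)) = √((268 + 119394) - 247121) = √(119662 - 247121) = √(-127459) = I*√127459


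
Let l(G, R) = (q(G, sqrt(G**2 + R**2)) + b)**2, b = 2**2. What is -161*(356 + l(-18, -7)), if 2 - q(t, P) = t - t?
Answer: -63112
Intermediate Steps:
q(t, P) = 2 (q(t, P) = 2 - (t - t) = 2 - 1*0 = 2 + 0 = 2)
b = 4
l(G, R) = 36 (l(G, R) = (2 + 4)**2 = 6**2 = 36)
-161*(356 + l(-18, -7)) = -161*(356 + 36) = -161*392 = -63112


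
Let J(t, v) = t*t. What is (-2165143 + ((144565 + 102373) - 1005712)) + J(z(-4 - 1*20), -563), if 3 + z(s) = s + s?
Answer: -2921316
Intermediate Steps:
z(s) = -3 + 2*s (z(s) = -3 + (s + s) = -3 + 2*s)
J(t, v) = t**2
(-2165143 + ((144565 + 102373) - 1005712)) + J(z(-4 - 1*20), -563) = (-2165143 + ((144565 + 102373) - 1005712)) + (-3 + 2*(-4 - 1*20))**2 = (-2165143 + (246938 - 1005712)) + (-3 + 2*(-4 - 20))**2 = (-2165143 - 758774) + (-3 + 2*(-24))**2 = -2923917 + (-3 - 48)**2 = -2923917 + (-51)**2 = -2923917 + 2601 = -2921316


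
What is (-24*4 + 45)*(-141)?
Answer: 7191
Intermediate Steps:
(-24*4 + 45)*(-141) = (-4*24 + 45)*(-141) = (-96 + 45)*(-141) = -51*(-141) = 7191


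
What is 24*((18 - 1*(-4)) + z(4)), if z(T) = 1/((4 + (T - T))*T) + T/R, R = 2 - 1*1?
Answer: 1251/2 ≈ 625.50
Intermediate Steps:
R = 1 (R = 2 - 1 = 1)
z(T) = T + 1/(4*T) (z(T) = 1/((4 + (T - T))*T) + T/1 = 1/((4 + 0)*T) + T*1 = 1/(4*T) + T = T + 1/(4*T))
24*((18 - 1*(-4)) + z(4)) = 24*((18 - 1*(-4)) + (4 + (¼)/4)) = 24*((18 + 4) + (4 + (¼)*(¼))) = 24*(22 + (4 + 1/16)) = 24*(22 + 65/16) = 24*(417/16) = 1251/2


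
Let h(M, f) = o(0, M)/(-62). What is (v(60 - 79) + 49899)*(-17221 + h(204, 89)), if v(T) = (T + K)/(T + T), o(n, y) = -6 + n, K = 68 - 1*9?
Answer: -506120468728/589 ≈ -8.5929e+8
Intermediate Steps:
K = 59 (K = 68 - 9 = 59)
h(M, f) = 3/31 (h(M, f) = (-6 + 0)/(-62) = -6*(-1/62) = 3/31)
v(T) = (59 + T)/(2*T) (v(T) = (T + 59)/(T + T) = (59 + T)/((2*T)) = (59 + T)*(1/(2*T)) = (59 + T)/(2*T))
(v(60 - 79) + 49899)*(-17221 + h(204, 89)) = ((59 + (60 - 79))/(2*(60 - 79)) + 49899)*(-17221 + 3/31) = ((½)*(59 - 19)/(-19) + 49899)*(-533848/31) = ((½)*(-1/19)*40 + 49899)*(-533848/31) = (-20/19 + 49899)*(-533848/31) = (948061/19)*(-533848/31) = -506120468728/589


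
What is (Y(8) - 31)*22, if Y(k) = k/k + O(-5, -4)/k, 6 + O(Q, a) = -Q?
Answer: -2651/4 ≈ -662.75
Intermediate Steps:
O(Q, a) = -6 - Q
Y(k) = 1 - 1/k (Y(k) = k/k + (-6 - 1*(-5))/k = 1 + (-6 + 5)/k = 1 - 1/k)
(Y(8) - 31)*22 = ((-1 + 8)/8 - 31)*22 = ((1/8)*7 - 31)*22 = (7/8 - 31)*22 = -241/8*22 = -2651/4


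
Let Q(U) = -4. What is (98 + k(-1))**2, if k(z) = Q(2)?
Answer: 8836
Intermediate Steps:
k(z) = -4
(98 + k(-1))**2 = (98 - 4)**2 = 94**2 = 8836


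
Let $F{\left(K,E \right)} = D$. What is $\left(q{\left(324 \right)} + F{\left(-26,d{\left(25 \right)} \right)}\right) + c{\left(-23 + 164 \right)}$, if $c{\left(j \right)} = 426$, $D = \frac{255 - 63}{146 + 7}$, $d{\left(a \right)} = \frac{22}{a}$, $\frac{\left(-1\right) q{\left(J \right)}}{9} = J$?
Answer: $- \frac{126926}{51} \approx -2488.7$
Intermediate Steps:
$q{\left(J \right)} = - 9 J$
$D = \frac{64}{51}$ ($D = \frac{192}{153} = 192 \cdot \frac{1}{153} = \frac{64}{51} \approx 1.2549$)
$F{\left(K,E \right)} = \frac{64}{51}$
$\left(q{\left(324 \right)} + F{\left(-26,d{\left(25 \right)} \right)}\right) + c{\left(-23 + 164 \right)} = \left(\left(-9\right) 324 + \frac{64}{51}\right) + 426 = \left(-2916 + \frac{64}{51}\right) + 426 = - \frac{148652}{51} + 426 = - \frac{126926}{51}$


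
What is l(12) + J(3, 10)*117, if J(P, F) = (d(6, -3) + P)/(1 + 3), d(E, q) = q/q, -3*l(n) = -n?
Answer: 121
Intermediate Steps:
l(n) = n/3 (l(n) = -(-1)*n/3 = n/3)
d(E, q) = 1
J(P, F) = ¼ + P/4 (J(P, F) = (1 + P)/(1 + 3) = (1 + P)/4 = (1 + P)*(¼) = ¼ + P/4)
l(12) + J(3, 10)*117 = (⅓)*12 + (¼ + (¼)*3)*117 = 4 + (¼ + ¾)*117 = 4 + 1*117 = 4 + 117 = 121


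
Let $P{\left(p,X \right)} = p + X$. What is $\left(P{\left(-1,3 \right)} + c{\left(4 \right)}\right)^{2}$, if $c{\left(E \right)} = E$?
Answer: $36$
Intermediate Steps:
$P{\left(p,X \right)} = X + p$
$\left(P{\left(-1,3 \right)} + c{\left(4 \right)}\right)^{2} = \left(\left(3 - 1\right) + 4\right)^{2} = \left(2 + 4\right)^{2} = 6^{2} = 36$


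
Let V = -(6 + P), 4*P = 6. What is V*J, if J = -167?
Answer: 2505/2 ≈ 1252.5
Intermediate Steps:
P = 3/2 (P = (¼)*6 = 3/2 ≈ 1.5000)
V = -15/2 (V = -(6 + 3/2) = -1*15/2 = -15/2 ≈ -7.5000)
V*J = -15/2*(-167) = 2505/2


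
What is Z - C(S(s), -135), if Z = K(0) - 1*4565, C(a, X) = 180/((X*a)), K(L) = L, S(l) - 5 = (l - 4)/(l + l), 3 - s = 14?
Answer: -1711787/375 ≈ -4564.8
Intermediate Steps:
s = -11 (s = 3 - 1*14 = 3 - 14 = -11)
S(l) = 5 + (-4 + l)/(2*l) (S(l) = 5 + (l - 4)/(l + l) = 5 + (-4 + l)/((2*l)) = 5 + (-4 + l)*(1/(2*l)) = 5 + (-4 + l)/(2*l))
C(a, X) = 180/(X*a) (C(a, X) = 180*(1/(X*a)) = 180/(X*a))
Z = -4565 (Z = 0 - 1*4565 = 0 - 4565 = -4565)
Z - C(S(s), -135) = -4565 - 180/((-135)*(11/2 - 2/(-11))) = -4565 - 180*(-1)/(135*(11/2 - 2*(-1/11))) = -4565 - 180*(-1)/(135*(11/2 + 2/11)) = -4565 - 180*(-1)/(135*125/22) = -4565 - 180*(-1)*22/(135*125) = -4565 - 1*(-88/375) = -4565 + 88/375 = -1711787/375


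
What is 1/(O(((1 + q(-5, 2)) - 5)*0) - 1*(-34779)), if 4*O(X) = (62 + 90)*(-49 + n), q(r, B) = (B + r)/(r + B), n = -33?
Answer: 1/31663 ≈ 3.1583e-5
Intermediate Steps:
q(r, B) = 1 (q(r, B) = (B + r)/(B + r) = 1)
O(X) = -3116 (O(X) = ((62 + 90)*(-49 - 33))/4 = (152*(-82))/4 = (1/4)*(-12464) = -3116)
1/(O(((1 + q(-5, 2)) - 5)*0) - 1*(-34779)) = 1/(-3116 - 1*(-34779)) = 1/(-3116 + 34779) = 1/31663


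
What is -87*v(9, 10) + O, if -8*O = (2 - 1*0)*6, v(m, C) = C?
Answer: -1743/2 ≈ -871.50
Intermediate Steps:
O = -3/2 (O = -(2 - 1*0)*6/8 = -(2 + 0)*6/8 = -6/4 = -⅛*12 = -3/2 ≈ -1.5000)
-87*v(9, 10) + O = -87*10 - 3/2 = -870 - 3/2 = -1743/2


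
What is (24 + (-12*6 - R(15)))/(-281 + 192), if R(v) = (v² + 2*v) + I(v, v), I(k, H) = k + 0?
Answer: 318/89 ≈ 3.5730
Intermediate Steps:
I(k, H) = k
R(v) = v² + 3*v (R(v) = (v² + 2*v) + v = v² + 3*v)
(24 + (-12*6 - R(15)))/(-281 + 192) = (24 + (-12*6 - 15*(3 + 15)))/(-281 + 192) = (24 + (-72 - 15*18))/(-89) = (24 + (-72 - 1*270))*(-1/89) = (24 + (-72 - 270))*(-1/89) = (24 - 342)*(-1/89) = -318*(-1/89) = 318/89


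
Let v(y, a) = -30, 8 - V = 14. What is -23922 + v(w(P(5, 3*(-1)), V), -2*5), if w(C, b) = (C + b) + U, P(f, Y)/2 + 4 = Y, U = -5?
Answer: -23952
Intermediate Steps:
P(f, Y) = -8 + 2*Y
V = -6 (V = 8 - 1*14 = 8 - 14 = -6)
w(C, b) = -5 + C + b (w(C, b) = (C + b) - 5 = -5 + C + b)
-23922 + v(w(P(5, 3*(-1)), V), -2*5) = -23922 - 30 = -23952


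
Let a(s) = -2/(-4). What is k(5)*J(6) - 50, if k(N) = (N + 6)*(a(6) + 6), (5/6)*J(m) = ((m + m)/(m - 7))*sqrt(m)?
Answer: -50 - 5148*sqrt(6)/5 ≈ -2572.0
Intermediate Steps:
a(s) = 1/2 (a(s) = -2*(-1/4) = 1/2)
J(m) = 12*m**(3/2)/(5*(-7 + m)) (J(m) = 6*(((m + m)/(m - 7))*sqrt(m))/5 = 6*(((2*m)/(-7 + m))*sqrt(m))/5 = 6*((2*m/(-7 + m))*sqrt(m))/5 = 6*(2*m**(3/2)/(-7 + m))/5 = 12*m**(3/2)/(5*(-7 + m)))
k(N) = 39 + 13*N/2 (k(N) = (N + 6)*(1/2 + 6) = (6 + N)*(13/2) = 39 + 13*N/2)
k(5)*J(6) - 50 = (39 + (13/2)*5)*(12*6**(3/2)/(5*(-7 + 6))) - 50 = (39 + 65/2)*((12/5)*(6*sqrt(6))/(-1)) - 50 = 143*((12/5)*(6*sqrt(6))*(-1))/2 - 50 = 143*(-72*sqrt(6)/5)/2 - 50 = -5148*sqrt(6)/5 - 50 = -50 - 5148*sqrt(6)/5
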